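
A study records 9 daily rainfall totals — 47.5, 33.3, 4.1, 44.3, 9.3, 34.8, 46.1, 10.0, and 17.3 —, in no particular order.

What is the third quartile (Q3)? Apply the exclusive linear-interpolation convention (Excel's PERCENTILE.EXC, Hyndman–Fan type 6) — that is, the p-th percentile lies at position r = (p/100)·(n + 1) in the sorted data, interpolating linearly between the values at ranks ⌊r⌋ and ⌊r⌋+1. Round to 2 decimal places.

Sorted: 4.1, 9.3, 10.0, 17.3, 33.3, 34.8, 44.3, 46.1, 47.5.
n = 9.
r = (75/100)·(9 + 1) = 7.5.
Rank 7 is 44.3 and rank 8 is 46.1.
Interpolate: 44.3 + 0.5·(46.1 − 44.3) = 44.3 + 0.5·1.8 = 45.2.

45.20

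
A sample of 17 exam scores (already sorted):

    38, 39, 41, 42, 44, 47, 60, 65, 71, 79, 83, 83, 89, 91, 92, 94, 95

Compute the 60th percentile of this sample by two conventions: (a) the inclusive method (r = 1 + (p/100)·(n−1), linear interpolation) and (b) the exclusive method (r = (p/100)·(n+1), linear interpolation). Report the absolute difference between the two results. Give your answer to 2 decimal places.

0.80

n = 17.
(a) r = 10.6; between ranks 10 (79) and 11 (83): 81.4.
(b) r = 10.8; between ranks 10 (79) and 11 (83): 82.2.
|81.4 − 82.2| = 0.8.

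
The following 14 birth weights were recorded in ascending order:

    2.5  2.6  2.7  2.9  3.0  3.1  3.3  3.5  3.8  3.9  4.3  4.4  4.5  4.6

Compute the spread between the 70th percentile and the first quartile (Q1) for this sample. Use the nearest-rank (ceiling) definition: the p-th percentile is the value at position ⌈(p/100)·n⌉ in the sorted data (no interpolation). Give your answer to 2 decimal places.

n = 14.
P25: rank ⌈25/100·14⌉ = 4 → 2.9.
P70: rank ⌈70/100·14⌉ = 10 → 3.9.
Difference: 3.9 − 2.9 = 1.

1.00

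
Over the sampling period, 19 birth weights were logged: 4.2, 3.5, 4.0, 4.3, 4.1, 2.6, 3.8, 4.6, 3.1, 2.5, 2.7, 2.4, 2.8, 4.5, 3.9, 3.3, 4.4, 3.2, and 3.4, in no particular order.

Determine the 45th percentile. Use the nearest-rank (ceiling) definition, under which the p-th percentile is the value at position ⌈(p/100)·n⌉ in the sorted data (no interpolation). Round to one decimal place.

Sorted: 2.4, 2.5, 2.6, 2.7, 2.8, 3.1, 3.2, 3.3, 3.4, 3.5, 3.8, 3.9, 4.0, 4.1, 4.2, 4.3, 4.4, 4.5, 4.6.
n = 19.
Position = ⌈45/100 · 19⌉ = ⌈8.55⌉ = 9.
The value at rank 9 is 3.4.

3.4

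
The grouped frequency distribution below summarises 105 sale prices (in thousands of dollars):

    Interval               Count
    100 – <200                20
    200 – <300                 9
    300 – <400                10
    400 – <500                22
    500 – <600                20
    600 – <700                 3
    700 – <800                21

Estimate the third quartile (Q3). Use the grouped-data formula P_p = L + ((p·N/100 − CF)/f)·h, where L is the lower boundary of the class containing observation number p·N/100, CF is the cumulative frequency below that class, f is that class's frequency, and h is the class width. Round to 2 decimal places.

N = 105; target position k = 75/100 · 105 = 78.75.
Cumulative frequencies: 20, 29, 39, 61, 81, 84, 105.
Observation 78.75 falls in the class 500 – <600.
L = 500, CF = 61, f = 20, h = 100.
P75 = 500 + ((78.75 − 61)/20)·100 = 500 + 88.75 = 588.75.

588.75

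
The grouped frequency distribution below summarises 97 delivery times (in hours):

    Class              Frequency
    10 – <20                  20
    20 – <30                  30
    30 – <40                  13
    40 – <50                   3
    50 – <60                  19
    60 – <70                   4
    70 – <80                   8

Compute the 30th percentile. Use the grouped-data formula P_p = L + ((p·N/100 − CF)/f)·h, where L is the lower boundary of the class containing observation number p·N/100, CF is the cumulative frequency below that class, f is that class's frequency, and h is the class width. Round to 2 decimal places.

N = 97; target position k = 30/100 · 97 = 29.1.
Cumulative frequencies: 20, 50, 63, 66, 85, 89, 97.
Observation 29.1 falls in the class 20 – <30.
L = 20, CF = 20, f = 30, h = 10.
P30 = 20 + ((29.1 − 20)/30)·10 = 20 + 3.03333 = 23.0333.

23.03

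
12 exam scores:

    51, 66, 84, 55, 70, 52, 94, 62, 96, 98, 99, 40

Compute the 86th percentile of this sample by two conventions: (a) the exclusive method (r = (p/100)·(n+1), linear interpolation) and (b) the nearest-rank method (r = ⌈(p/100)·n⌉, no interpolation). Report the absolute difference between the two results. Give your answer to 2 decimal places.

0.18

Sorted: 40, 51, 52, 55, 62, 66, 70, 84, 94, 96, 98, 99.
n = 12.
(a) r = 11.18; between ranks 11 (98) and 12 (99): 98.18.
(b) the nearest-rank method: rank 11 → 98.
|98.18 − 98| = 0.18.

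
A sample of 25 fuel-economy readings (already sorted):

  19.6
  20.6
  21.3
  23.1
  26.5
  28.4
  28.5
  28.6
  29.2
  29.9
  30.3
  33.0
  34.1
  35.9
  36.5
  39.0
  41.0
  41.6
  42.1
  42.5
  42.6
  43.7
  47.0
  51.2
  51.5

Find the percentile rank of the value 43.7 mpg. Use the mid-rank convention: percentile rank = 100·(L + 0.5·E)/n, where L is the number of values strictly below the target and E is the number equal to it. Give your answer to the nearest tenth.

Count below 43.7: L = 21; count equal: E = 1; n = 25.
Percentile rank = 100·(21 + 0.5·1)/25 = 100·21.5/25 = 86.

86.0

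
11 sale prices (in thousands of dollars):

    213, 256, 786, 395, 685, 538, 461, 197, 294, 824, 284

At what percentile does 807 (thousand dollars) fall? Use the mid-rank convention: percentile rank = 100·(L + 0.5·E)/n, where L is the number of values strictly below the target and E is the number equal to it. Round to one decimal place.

90.9

Sorted: 197, 213, 256, 284, 294, 395, 461, 538, 685, 786, 824.
Count below 807: L = 10; count equal: E = 0; n = 11.
Percentile rank = 100·(10 + 0.5·0)/11 = 100·10/11 = 90.91.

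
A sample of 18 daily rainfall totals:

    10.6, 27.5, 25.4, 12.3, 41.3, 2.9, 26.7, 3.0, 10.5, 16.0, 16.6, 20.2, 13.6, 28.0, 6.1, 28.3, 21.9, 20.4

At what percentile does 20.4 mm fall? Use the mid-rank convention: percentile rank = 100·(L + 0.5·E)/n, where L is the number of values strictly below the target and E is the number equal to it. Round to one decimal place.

Sorted: 2.9, 3.0, 6.1, 10.5, 10.6, 12.3, 13.6, 16.0, 16.6, 20.2, 20.4, 21.9, 25.4, 26.7, 27.5, 28.0, 28.3, 41.3.
Count below 20.4: L = 10; count equal: E = 1; n = 18.
Percentile rank = 100·(10 + 0.5·1)/18 = 100·10.5/18 = 58.33.

58.3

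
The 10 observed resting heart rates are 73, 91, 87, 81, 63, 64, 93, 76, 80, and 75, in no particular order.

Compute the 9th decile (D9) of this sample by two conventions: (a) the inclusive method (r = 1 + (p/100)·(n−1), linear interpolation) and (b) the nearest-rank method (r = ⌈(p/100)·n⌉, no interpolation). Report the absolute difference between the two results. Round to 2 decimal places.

0.20

Sorted: 63, 64, 73, 75, 76, 80, 81, 87, 91, 93.
n = 10.
(a) r = 9.1; between ranks 9 (91) and 10 (93): 91.2.
(b) the nearest-rank method: rank 9 → 91.
|91.2 − 91| = 0.2.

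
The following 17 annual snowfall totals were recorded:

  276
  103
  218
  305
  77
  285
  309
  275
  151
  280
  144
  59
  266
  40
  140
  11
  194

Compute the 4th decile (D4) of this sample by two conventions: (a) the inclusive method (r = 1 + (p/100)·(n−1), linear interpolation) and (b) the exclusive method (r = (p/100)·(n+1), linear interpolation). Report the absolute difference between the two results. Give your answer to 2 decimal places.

1.40

Sorted: 11, 40, 59, 77, 103, 140, 144, 151, 194, 218, 266, 275, 276, 280, 285, 305, 309.
n = 17.
(a) r = 7.4; between ranks 7 (144) and 8 (151): 146.8.
(b) r = 7.2; between ranks 7 (144) and 8 (151): 145.4.
|146.8 − 145.4| = 1.4.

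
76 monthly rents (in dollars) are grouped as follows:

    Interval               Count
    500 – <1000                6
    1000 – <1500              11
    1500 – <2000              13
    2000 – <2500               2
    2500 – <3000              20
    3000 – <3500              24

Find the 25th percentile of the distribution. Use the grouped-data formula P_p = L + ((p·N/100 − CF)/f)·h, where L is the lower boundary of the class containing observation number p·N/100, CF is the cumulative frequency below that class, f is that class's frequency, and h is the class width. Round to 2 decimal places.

N = 76; target position k = 25/100 · 76 = 19.
Cumulative frequencies: 6, 17, 30, 32, 52, 76.
Observation 19 falls in the class 1500 – <2000.
L = 1500, CF = 17, f = 13, h = 500.
P25 = 1500 + ((19 − 17)/13)·500 = 1500 + 76.9231 = 1576.92.

1576.92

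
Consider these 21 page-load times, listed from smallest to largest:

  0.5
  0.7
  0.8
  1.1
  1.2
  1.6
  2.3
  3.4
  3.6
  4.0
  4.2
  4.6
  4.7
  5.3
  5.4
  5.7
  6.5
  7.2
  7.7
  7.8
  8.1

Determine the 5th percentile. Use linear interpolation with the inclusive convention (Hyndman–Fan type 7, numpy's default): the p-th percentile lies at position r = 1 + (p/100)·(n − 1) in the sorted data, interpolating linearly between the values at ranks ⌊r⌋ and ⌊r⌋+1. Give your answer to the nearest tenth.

0.7

n = 21.
r = 1 + (5/100)·(21 − 1) = 1 + 1 = 2.
r is an integer, so P5 is the value at rank 2: 0.7.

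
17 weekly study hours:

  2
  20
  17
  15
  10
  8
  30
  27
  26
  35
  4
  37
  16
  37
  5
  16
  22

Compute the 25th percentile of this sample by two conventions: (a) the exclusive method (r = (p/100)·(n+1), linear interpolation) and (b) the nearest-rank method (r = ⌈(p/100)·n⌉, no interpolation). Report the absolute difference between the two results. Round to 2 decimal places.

1.00

Sorted: 2, 4, 5, 8, 10, 15, 16, 16, 17, 20, 22, 26, 27, 30, 35, 37, 37.
n = 17.
(a) r = 4.5; between ranks 4 (8) and 5 (10): 9.
(b) the nearest-rank method: rank 5 → 10.
|9 − 10| = 1.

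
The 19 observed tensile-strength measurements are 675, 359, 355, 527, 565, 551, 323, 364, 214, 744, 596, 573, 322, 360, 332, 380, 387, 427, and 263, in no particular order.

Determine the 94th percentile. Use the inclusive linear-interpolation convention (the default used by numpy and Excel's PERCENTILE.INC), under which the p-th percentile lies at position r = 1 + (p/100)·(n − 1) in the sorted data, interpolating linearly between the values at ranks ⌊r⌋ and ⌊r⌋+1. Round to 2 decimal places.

Sorted: 214, 263, 322, 323, 332, 355, 359, 360, 364, 380, 387, 427, 527, 551, 565, 573, 596, 675, 744.
n = 19.
r = 1 + (94/100)·(19 − 1) = 1 + 16.92 = 17.92.
Rank 17 is 596 and rank 18 is 675.
Interpolate: 596 + 0.92·(675 − 596) = 596 + 0.92·79 = 668.68.

668.68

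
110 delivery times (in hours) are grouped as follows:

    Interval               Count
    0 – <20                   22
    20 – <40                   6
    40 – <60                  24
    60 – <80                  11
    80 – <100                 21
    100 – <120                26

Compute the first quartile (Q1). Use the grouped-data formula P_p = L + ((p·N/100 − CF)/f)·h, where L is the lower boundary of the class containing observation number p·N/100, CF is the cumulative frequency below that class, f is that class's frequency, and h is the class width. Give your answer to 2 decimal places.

38.33

N = 110; target position k = 25/100 · 110 = 27.5.
Cumulative frequencies: 22, 28, 52, 63, 84, 110.
Observation 27.5 falls in the class 20 – <40.
L = 20, CF = 22, f = 6, h = 20.
P25 = 20 + ((27.5 − 22)/6)·20 = 20 + 18.3333 = 38.3333.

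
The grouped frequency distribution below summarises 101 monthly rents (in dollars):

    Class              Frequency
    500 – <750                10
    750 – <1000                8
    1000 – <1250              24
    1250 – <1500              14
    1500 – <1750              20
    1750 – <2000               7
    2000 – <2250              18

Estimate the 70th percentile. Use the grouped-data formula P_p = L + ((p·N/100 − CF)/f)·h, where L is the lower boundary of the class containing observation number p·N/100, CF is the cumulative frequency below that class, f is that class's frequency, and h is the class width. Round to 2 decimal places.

1683.75

N = 101; target position k = 70/100 · 101 = 70.7.
Cumulative frequencies: 10, 18, 42, 56, 76, 83, 101.
Observation 70.7 falls in the class 1500 – <1750.
L = 1500, CF = 56, f = 20, h = 250.
P70 = 1500 + ((70.7 − 56)/20)·250 = 1500 + 183.75 = 1683.75.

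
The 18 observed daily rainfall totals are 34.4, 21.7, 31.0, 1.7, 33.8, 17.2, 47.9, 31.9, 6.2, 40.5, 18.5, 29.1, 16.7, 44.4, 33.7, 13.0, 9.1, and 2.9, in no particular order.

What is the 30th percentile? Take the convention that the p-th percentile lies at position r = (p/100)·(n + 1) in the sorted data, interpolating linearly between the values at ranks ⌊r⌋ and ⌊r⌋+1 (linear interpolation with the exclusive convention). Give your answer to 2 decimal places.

15.59

Sorted: 1.7, 2.9, 6.2, 9.1, 13.0, 16.7, 17.2, 18.5, 21.7, 29.1, 31.0, 31.9, 33.7, 33.8, 34.4, 40.5, 44.4, 47.9.
n = 18.
r = (30/100)·(18 + 1) = 5.7.
Rank 5 is 13.0 and rank 6 is 16.7.
Interpolate: 13.0 + 0.7·(16.7 − 13.0) = 13.0 + 0.7·3.7 = 15.59.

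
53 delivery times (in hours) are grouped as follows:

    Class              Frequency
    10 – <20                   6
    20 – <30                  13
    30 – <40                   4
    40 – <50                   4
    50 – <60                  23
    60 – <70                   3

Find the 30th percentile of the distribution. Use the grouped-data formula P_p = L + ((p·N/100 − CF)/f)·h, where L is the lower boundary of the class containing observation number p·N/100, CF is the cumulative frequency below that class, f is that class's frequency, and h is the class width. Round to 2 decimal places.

27.62

N = 53; target position k = 30/100 · 53 = 15.9.
Cumulative frequencies: 6, 19, 23, 27, 50, 53.
Observation 15.9 falls in the class 20 – <30.
L = 20, CF = 6, f = 13, h = 10.
P30 = 20 + ((15.9 − 6)/13)·10 = 20 + 7.61538 = 27.6154.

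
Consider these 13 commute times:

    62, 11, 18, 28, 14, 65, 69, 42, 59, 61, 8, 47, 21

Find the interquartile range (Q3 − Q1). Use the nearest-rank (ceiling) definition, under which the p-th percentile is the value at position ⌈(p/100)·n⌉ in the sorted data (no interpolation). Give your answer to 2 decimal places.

Sorted: 8, 11, 14, 18, 21, 28, 42, 47, 59, 61, 62, 65, 69.
n = 13.
P25: rank ⌈25/100·13⌉ = 4 → 18.
P75: rank ⌈75/100·13⌉ = 10 → 61.
Difference: 61 − 18 = 43.

43.00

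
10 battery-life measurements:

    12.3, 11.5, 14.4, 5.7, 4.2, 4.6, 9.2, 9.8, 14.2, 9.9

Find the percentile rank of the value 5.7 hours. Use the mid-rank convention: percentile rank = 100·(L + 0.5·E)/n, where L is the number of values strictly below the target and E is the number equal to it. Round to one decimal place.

25.0

Sorted: 4.2, 4.6, 5.7, 9.2, 9.8, 9.9, 11.5, 12.3, 14.2, 14.4.
Count below 5.7: L = 2; count equal: E = 1; n = 10.
Percentile rank = 100·(2 + 0.5·1)/10 = 100·2.5/10 = 25.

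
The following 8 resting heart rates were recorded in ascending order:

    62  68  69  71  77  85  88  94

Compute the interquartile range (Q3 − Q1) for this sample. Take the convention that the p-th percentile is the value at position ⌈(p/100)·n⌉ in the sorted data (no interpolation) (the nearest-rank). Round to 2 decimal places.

n = 8.
P25: rank ⌈25/100·8⌉ = 2 → 68.
P75: rank ⌈75/100·8⌉ = 6 → 85.
Difference: 85 − 68 = 17.

17.00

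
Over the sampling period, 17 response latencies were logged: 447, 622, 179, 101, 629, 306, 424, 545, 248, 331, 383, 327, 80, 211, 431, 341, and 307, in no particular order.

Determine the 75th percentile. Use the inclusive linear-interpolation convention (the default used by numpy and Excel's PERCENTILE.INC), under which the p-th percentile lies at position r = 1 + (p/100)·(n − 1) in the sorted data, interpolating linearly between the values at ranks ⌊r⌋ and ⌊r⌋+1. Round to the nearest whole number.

Sorted: 80, 101, 179, 211, 248, 306, 307, 327, 331, 341, 383, 424, 431, 447, 545, 622, 629.
n = 17.
r = 1 + (75/100)·(17 − 1) = 1 + 12 = 13.
r is an integer, so P75 is the value at rank 13: 431.

431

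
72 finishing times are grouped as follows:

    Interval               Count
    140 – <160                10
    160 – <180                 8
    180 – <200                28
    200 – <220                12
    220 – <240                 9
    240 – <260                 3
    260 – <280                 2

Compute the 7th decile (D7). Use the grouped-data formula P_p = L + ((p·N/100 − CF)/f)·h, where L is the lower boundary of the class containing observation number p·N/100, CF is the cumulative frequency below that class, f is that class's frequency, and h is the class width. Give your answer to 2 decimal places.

207.33

N = 72; target position k = 70/100 · 72 = 50.4.
Cumulative frequencies: 10, 18, 46, 58, 67, 70, 72.
Observation 50.4 falls in the class 200 – <220.
L = 200, CF = 46, f = 12, h = 20.
P70 = 200 + ((50.4 − 46)/12)·20 = 200 + 7.33333 = 207.333.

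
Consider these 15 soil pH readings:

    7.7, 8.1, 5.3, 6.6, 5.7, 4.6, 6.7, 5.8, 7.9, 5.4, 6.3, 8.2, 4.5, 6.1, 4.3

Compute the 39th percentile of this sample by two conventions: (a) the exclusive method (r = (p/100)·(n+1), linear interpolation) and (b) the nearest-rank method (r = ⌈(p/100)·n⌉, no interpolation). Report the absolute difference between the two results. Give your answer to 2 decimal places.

0.02

Sorted: 4.3, 4.5, 4.6, 5.3, 5.4, 5.7, 5.8, 6.1, 6.3, 6.6, 6.7, 7.7, 7.9, 8.1, 8.2.
n = 15.
(a) r = 6.24; between ranks 6 (5.7) and 7 (5.8): 5.724.
(b) the nearest-rank method: rank 6 → 5.7.
|5.724 − 5.7| = 0.024.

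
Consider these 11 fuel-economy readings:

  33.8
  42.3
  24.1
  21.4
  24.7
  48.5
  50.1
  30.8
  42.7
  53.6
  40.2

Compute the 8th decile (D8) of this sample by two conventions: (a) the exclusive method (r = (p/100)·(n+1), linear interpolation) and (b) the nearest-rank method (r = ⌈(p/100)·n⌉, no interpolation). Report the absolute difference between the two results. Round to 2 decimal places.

Sorted: 21.4, 24.1, 24.7, 30.8, 33.8, 40.2, 42.3, 42.7, 48.5, 50.1, 53.6.
n = 11.
(a) r = 9.6; between ranks 9 (48.5) and 10 (50.1): 49.46.
(b) the nearest-rank method: rank 9 → 48.5.
|49.46 − 48.5| = 0.96.

0.96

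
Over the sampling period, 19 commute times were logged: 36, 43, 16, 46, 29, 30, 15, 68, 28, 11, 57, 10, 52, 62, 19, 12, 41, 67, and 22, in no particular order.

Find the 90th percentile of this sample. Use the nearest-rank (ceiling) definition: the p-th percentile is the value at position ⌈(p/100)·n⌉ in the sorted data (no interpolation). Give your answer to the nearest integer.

67

Sorted: 10, 11, 12, 15, 16, 19, 22, 28, 29, 30, 36, 41, 43, 46, 52, 57, 62, 67, 68.
n = 19.
Position = ⌈90/100 · 19⌉ = ⌈17.1⌉ = 18.
The value at rank 18 is 67.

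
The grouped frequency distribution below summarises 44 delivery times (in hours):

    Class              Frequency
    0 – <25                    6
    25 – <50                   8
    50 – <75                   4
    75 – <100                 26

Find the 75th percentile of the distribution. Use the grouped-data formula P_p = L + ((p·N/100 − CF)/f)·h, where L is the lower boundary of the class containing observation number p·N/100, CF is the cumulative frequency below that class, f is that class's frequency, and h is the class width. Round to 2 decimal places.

N = 44; target position k = 75/100 · 44 = 33.
Cumulative frequencies: 6, 14, 18, 44.
Observation 33 falls in the class 75 – <100.
L = 75, CF = 18, f = 26, h = 25.
P75 = 75 + ((33 − 18)/26)·25 = 75 + 14.4231 = 89.4231.

89.42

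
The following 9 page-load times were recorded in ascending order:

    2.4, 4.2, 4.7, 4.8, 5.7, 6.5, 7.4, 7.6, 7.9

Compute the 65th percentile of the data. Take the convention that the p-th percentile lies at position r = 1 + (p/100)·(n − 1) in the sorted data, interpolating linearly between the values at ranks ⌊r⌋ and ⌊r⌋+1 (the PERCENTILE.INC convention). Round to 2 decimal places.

n = 9.
r = 1 + (65/100)·(9 − 1) = 1 + 5.2 = 6.2.
Rank 6 is 6.5 and rank 7 is 7.4.
Interpolate: 6.5 + 0.2·(7.4 − 6.5) = 6.5 + 0.2·0.9 = 6.68.

6.68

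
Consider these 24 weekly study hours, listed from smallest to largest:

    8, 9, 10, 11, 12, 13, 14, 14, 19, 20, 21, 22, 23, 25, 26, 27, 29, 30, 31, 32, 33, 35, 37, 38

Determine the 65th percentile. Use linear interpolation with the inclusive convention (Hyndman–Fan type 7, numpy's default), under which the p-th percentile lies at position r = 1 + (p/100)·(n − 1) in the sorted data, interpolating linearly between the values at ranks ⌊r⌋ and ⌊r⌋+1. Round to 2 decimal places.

26.95

n = 24.
r = 1 + (65/100)·(24 − 1) = 1 + 14.95 = 15.95.
Rank 15 is 26 and rank 16 is 27.
Interpolate: 26 + 0.95·(27 − 26) = 26 + 0.95·1 = 26.95.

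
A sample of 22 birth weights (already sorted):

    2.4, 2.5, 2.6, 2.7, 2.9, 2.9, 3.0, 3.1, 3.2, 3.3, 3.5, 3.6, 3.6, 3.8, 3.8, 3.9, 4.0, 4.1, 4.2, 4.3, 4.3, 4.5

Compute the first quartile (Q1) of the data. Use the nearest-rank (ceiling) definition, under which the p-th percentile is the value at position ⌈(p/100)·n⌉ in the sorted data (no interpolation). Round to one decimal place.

n = 22.
Position = ⌈25/100 · 22⌉ = ⌈5.5⌉ = 6.
The value at rank 6 is 2.9.

2.9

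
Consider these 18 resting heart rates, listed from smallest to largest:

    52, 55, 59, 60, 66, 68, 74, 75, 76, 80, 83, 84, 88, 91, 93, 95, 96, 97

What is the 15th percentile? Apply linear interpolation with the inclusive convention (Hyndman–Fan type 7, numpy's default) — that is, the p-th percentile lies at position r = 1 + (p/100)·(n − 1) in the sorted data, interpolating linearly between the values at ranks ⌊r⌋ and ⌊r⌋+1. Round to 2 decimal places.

59.55

n = 18.
r = 1 + (15/100)·(18 − 1) = 1 + 2.55 = 3.55.
Rank 3 is 59 and rank 4 is 60.
Interpolate: 59 + 0.55·(60 − 59) = 59 + 0.55·1 = 59.55.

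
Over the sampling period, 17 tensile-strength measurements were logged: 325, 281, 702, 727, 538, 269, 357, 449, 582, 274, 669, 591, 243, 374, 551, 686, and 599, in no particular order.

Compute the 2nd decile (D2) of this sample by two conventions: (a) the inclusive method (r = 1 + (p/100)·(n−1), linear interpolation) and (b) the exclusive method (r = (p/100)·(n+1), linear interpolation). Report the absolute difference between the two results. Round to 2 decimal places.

Sorted: 243, 269, 274, 281, 325, 357, 374, 449, 538, 551, 582, 591, 599, 669, 686, 702, 727.
n = 17.
(a) r = 4.2; between ranks 4 (281) and 5 (325): 289.8.
(b) r = 3.6; between ranks 3 (274) and 4 (281): 278.2.
|289.8 − 278.2| = 11.6.

11.60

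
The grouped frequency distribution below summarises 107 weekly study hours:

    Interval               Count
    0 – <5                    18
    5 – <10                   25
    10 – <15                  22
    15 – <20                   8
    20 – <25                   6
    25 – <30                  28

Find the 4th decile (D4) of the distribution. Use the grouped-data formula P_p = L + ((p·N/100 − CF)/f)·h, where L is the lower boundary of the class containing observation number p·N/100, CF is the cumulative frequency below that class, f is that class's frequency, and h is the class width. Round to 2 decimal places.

N = 107; target position k = 40/100 · 107 = 42.8.
Cumulative frequencies: 18, 43, 65, 73, 79, 107.
Observation 42.8 falls in the class 5 – <10.
L = 5, CF = 18, f = 25, h = 5.
P40 = 5 + ((42.8 − 18)/25)·5 = 5 + 4.96 = 9.96.

9.96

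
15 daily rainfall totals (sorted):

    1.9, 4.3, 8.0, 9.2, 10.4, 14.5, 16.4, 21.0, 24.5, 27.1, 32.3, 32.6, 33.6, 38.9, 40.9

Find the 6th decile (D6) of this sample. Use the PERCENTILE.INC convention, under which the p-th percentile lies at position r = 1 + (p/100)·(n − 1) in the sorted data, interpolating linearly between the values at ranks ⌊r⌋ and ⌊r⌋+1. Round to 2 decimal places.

n = 15.
r = 1 + (60/100)·(15 − 1) = 1 + 8.4 = 9.4.
Rank 9 is 24.5 and rank 10 is 27.1.
Interpolate: 24.5 + 0.4·(27.1 − 24.5) = 24.5 + 0.4·2.6 = 25.54.

25.54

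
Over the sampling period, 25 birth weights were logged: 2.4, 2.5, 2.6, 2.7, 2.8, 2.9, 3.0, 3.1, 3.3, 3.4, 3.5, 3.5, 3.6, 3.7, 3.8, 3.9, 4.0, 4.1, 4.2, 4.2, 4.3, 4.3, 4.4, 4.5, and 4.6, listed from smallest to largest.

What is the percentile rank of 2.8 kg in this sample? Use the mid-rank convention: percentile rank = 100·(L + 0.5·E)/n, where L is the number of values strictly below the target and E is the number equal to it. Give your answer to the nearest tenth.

18.0

Count below 2.8: L = 4; count equal: E = 1; n = 25.
Percentile rank = 100·(4 + 0.5·1)/25 = 100·4.5/25 = 18.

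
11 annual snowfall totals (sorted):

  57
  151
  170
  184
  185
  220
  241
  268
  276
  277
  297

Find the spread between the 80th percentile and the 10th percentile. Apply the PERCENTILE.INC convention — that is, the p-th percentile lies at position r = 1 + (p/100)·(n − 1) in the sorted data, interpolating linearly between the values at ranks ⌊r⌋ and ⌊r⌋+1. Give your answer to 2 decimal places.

n = 11.
P10: r = 2 (integer) → 151.
P80: r = 9 (integer) → 276.
Difference: 276 − 151 = 125.

125.00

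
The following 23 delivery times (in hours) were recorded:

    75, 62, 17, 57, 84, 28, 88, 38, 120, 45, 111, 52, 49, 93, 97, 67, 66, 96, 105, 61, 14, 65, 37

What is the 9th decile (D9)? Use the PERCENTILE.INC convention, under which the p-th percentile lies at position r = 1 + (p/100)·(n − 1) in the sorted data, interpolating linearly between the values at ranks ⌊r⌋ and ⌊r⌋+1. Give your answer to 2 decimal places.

103.40

Sorted: 14, 17, 28, 37, 38, 45, 49, 52, 57, 61, 62, 65, 66, 67, 75, 84, 88, 93, 96, 97, 105, 111, 120.
n = 23.
r = 1 + (90/100)·(23 − 1) = 1 + 19.8 = 20.8.
Rank 20 is 97 and rank 21 is 105.
Interpolate: 97 + 0.8·(105 − 97) = 97 + 0.8·8 = 103.4.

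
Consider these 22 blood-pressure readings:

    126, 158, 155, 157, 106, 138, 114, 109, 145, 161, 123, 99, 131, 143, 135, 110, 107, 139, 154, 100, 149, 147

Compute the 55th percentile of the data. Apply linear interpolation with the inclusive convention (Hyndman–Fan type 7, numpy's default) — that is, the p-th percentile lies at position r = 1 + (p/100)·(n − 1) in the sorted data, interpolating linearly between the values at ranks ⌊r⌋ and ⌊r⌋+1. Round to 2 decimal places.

Sorted: 99, 100, 106, 107, 109, 110, 114, 123, 126, 131, 135, 138, 139, 143, 145, 147, 149, 154, 155, 157, 158, 161.
n = 22.
r = 1 + (55/100)·(22 − 1) = 1 + 11.55 = 12.55.
Rank 12 is 138 and rank 13 is 139.
Interpolate: 138 + 0.55·(139 − 138) = 138 + 0.55·1 = 138.55.

138.55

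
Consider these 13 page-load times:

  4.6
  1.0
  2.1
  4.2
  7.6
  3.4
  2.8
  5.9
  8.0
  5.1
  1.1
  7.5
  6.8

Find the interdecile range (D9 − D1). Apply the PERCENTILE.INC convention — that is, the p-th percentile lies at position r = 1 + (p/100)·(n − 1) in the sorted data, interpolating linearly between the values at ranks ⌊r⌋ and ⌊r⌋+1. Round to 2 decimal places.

6.28

Sorted: 1.0, 1.1, 2.1, 2.8, 3.4, 4.2, 4.6, 5.1, 5.9, 6.8, 7.5, 7.6, 8.0.
n = 13.
P10: r = 2.2; ranks 2–3 are 1.1, 2.1; interpolating gives 1.3.
P90: r = 11.8; ranks 11–12 are 7.5, 7.6; interpolating gives 7.58.
Difference: 7.58 − 1.3 = 6.28.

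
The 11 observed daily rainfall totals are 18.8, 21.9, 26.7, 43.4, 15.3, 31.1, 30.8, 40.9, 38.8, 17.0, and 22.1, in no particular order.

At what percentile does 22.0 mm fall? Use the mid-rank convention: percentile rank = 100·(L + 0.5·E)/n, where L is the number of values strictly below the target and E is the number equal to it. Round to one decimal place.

Sorted: 15.3, 17.0, 18.8, 21.9, 22.1, 26.7, 30.8, 31.1, 38.8, 40.9, 43.4.
Count below 22.0: L = 4; count equal: E = 0; n = 11.
Percentile rank = 100·(4 + 0.5·0)/11 = 100·4/11 = 36.36.

36.4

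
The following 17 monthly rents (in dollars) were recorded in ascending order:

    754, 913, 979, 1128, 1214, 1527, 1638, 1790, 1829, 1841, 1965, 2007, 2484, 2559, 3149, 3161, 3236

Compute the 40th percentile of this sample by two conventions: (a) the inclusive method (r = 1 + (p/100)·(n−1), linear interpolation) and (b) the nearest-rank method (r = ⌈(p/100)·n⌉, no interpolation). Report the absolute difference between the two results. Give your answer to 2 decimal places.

60.80

n = 17.
(a) r = 7.4; between ranks 7 (1638) and 8 (1790): 1698.8.
(b) the nearest-rank method: rank 7 → 1638.
|1698.8 − 1638| = 60.8.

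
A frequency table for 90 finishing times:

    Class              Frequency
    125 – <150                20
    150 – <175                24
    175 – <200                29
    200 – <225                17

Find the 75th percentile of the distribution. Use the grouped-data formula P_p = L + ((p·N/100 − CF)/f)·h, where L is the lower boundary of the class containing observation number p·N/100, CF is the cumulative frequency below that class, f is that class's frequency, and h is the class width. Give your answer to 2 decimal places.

N = 90; target position k = 75/100 · 90 = 67.5.
Cumulative frequencies: 20, 44, 73, 90.
Observation 67.5 falls in the class 175 – <200.
L = 175, CF = 44, f = 29, h = 25.
P75 = 175 + ((67.5 − 44)/29)·25 = 175 + 20.2586 = 195.259.

195.26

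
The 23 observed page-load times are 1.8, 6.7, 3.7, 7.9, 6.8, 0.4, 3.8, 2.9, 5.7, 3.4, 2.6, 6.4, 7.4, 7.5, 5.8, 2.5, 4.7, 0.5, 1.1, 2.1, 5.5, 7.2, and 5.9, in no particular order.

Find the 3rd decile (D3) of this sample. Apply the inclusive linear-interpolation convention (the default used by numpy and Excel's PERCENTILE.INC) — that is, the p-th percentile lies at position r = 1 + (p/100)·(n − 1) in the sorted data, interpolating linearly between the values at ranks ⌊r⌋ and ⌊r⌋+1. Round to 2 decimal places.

2.78

Sorted: 0.4, 0.5, 1.1, 1.8, 2.1, 2.5, 2.6, 2.9, 3.4, 3.7, 3.8, 4.7, 5.5, 5.7, 5.8, 5.9, 6.4, 6.7, 6.8, 7.2, 7.4, 7.5, 7.9.
n = 23.
r = 1 + (30/100)·(23 − 1) = 1 + 6.6 = 7.6.
Rank 7 is 2.6 and rank 8 is 2.9.
Interpolate: 2.6 + 0.6·(2.9 − 2.6) = 2.6 + 0.6·0.3 = 2.78.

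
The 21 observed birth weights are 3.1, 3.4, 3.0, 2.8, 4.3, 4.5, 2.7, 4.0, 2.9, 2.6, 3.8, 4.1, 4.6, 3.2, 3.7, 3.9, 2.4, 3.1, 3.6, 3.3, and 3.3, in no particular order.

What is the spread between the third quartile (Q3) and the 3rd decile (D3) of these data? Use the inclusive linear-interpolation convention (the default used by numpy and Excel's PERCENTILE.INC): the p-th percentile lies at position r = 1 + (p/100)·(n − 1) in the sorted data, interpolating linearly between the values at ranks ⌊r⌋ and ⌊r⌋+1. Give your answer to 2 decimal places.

0.80

Sorted: 2.4, 2.6, 2.7, 2.8, 2.9, 3.0, 3.1, 3.1, 3.2, 3.3, 3.3, 3.4, 3.6, 3.7, 3.8, 3.9, 4.0, 4.1, 4.3, 4.5, 4.6.
n = 21.
P30: r = 7 (integer) → 3.1.
P75: r = 16 (integer) → 3.9.
Difference: 3.9 − 3.1 = 0.8.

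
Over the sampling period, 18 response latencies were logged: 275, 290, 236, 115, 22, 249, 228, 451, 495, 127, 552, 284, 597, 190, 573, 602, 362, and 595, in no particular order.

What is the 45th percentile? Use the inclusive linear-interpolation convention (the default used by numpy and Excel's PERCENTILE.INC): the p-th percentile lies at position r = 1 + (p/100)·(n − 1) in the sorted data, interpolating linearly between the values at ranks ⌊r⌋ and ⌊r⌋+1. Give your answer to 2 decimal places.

Sorted: 22, 115, 127, 190, 228, 236, 249, 275, 284, 290, 362, 451, 495, 552, 573, 595, 597, 602.
n = 18.
r = 1 + (45/100)·(18 − 1) = 1 + 7.65 = 8.65.
Rank 8 is 275 and rank 9 is 284.
Interpolate: 275 + 0.65·(284 − 275) = 275 + 0.65·9 = 280.85.

280.85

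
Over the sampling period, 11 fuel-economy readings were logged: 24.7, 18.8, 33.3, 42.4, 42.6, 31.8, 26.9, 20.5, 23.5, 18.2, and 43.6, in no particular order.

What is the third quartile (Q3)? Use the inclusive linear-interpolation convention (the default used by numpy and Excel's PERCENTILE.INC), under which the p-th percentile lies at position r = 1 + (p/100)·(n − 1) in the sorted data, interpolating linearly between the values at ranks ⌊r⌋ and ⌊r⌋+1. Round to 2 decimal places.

Sorted: 18.2, 18.8, 20.5, 23.5, 24.7, 26.9, 31.8, 33.3, 42.4, 42.6, 43.6.
n = 11.
r = 1 + (75/100)·(11 − 1) = 1 + 7.5 = 8.5.
Rank 8 is 33.3 and rank 9 is 42.4.
Interpolate: 33.3 + 0.5·(42.4 − 33.3) = 33.3 + 0.5·9.1 = 37.85.

37.85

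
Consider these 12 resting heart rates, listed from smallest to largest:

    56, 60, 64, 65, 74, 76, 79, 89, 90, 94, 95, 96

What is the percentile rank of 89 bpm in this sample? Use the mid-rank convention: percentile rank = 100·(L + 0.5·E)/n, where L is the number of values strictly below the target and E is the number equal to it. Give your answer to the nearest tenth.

62.5

Count below 89: L = 7; count equal: E = 1; n = 12.
Percentile rank = 100·(7 + 0.5·1)/12 = 100·7.5/12 = 62.5.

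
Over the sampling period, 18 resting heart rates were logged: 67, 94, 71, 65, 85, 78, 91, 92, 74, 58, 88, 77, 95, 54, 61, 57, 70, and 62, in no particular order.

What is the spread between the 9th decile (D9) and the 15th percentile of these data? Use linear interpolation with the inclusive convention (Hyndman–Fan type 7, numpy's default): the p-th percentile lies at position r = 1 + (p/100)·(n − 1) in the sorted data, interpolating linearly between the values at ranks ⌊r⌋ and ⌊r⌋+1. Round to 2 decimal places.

32.95

Sorted: 54, 57, 58, 61, 62, 65, 67, 70, 71, 74, 77, 78, 85, 88, 91, 92, 94, 95.
n = 18.
P15: r = 3.55; ranks 3–4 are 58, 61; interpolating gives 59.65.
P90: r = 16.3; ranks 16–17 are 92, 94; interpolating gives 92.6.
Difference: 92.6 − 59.65 = 32.95.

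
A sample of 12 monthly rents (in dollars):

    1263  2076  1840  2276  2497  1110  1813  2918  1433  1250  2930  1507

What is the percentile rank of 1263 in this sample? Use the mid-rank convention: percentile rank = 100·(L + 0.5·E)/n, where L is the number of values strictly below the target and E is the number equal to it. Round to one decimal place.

Sorted: 1110, 1250, 1263, 1433, 1507, 1813, 1840, 2076, 2276, 2497, 2918, 2930.
Count below 1263: L = 2; count equal: E = 1; n = 12.
Percentile rank = 100·(2 + 0.5·1)/12 = 100·2.5/12 = 20.83.

20.8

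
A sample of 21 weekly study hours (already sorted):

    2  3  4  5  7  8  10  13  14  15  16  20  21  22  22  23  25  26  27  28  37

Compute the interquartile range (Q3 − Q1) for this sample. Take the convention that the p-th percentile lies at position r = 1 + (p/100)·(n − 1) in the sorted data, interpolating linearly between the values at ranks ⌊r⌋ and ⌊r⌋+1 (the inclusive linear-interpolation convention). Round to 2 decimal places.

15.00

n = 21.
P25: r = 6 (integer) → 8.
P75: r = 16 (integer) → 23.
Difference: 23 − 8 = 15.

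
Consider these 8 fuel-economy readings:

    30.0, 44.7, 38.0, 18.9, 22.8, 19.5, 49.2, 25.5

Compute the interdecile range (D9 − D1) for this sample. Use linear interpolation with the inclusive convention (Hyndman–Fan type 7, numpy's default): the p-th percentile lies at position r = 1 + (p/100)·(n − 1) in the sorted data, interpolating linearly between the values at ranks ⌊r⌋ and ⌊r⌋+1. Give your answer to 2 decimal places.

Sorted: 18.9, 19.5, 22.8, 25.5, 30.0, 38.0, 44.7, 49.2.
n = 8.
P10: r = 1.7; ranks 1–2 are 18.9, 19.5; interpolating gives 19.32.
P90: r = 7.3; ranks 7–8 are 44.7, 49.2; interpolating gives 46.05.
Difference: 46.05 − 19.32 = 26.73.

26.73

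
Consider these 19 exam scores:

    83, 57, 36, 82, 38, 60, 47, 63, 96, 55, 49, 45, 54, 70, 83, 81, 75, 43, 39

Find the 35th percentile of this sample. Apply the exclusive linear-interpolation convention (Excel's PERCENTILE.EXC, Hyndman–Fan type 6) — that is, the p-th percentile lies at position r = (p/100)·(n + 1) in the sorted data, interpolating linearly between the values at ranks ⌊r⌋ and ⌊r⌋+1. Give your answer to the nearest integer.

Sorted: 36, 38, 39, 43, 45, 47, 49, 54, 55, 57, 60, 63, 70, 75, 81, 82, 83, 83, 96.
n = 19.
r = (35/100)·(19 + 1) = 7.
r is an integer, so P35 is the value at rank 7: 49.

49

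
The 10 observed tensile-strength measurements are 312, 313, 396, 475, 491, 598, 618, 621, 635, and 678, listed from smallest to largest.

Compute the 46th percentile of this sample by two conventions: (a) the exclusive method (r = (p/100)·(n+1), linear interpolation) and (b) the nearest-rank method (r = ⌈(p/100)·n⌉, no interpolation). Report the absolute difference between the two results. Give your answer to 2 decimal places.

6.42

n = 10.
(a) r = 5.06; between ranks 5 (491) and 6 (598): 497.42.
(b) the nearest-rank method: rank 5 → 491.
|497.42 − 491| = 6.42.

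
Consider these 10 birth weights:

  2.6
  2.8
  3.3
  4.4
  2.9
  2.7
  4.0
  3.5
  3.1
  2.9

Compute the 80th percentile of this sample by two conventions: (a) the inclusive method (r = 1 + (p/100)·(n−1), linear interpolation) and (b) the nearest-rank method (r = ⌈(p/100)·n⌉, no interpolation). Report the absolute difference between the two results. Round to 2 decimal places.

Sorted: 2.6, 2.7, 2.8, 2.9, 2.9, 3.1, 3.3, 3.5, 4.0, 4.4.
n = 10.
(a) r = 8.2; between ranks 8 (3.5) and 9 (4.0): 3.6.
(b) the nearest-rank method: rank 8 → 3.5.
|3.6 − 3.5| = 0.1.

0.10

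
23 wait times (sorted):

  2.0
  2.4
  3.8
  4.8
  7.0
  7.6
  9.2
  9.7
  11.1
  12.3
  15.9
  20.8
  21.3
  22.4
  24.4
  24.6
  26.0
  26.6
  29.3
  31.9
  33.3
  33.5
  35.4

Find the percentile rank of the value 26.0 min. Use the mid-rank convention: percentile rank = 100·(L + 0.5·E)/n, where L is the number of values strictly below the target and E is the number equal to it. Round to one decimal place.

Count below 26.0: L = 16; count equal: E = 1; n = 23.
Percentile rank = 100·(16 + 0.5·1)/23 = 100·16.5/23 = 71.74.

71.7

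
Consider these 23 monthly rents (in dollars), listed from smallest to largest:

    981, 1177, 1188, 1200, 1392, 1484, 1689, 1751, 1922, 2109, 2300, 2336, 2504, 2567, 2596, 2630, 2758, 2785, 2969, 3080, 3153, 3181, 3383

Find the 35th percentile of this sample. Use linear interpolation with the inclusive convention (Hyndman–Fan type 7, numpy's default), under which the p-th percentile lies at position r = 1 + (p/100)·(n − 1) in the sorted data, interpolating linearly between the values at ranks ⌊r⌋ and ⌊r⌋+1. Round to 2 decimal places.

1870.70

n = 23.
r = 1 + (35/100)·(23 − 1) = 1 + 7.7 = 8.7.
Rank 8 is 1751 and rank 9 is 1922.
Interpolate: 1751 + 0.7·(1922 − 1751) = 1751 + 0.7·171 = 1870.7.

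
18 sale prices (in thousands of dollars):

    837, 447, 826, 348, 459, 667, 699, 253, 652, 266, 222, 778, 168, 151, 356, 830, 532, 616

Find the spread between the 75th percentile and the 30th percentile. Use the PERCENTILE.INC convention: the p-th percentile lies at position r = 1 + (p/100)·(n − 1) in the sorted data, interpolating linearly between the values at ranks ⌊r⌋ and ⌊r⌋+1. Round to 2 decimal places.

342.20

Sorted: 151, 168, 222, 253, 266, 348, 356, 447, 459, 532, 616, 652, 667, 699, 778, 826, 830, 837.
n = 18.
P30: r = 6.1; ranks 6–7 are 348, 356; interpolating gives 348.8.
P75: r = 13.75; ranks 13–14 are 667, 699; interpolating gives 691.
Difference: 691 − 348.8 = 342.2.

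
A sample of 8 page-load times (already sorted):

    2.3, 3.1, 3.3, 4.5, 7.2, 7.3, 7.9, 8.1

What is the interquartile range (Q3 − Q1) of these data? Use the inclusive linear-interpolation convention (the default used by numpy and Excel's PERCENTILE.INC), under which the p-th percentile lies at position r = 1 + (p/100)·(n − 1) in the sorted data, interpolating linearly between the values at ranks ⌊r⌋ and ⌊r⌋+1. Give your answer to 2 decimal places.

n = 8.
P25: r = 2.75; ranks 2–3 are 3.1, 3.3; interpolating gives 3.25.
P75: r = 6.25; ranks 6–7 are 7.3, 7.9; interpolating gives 7.45.
Difference: 7.45 − 3.25 = 4.2.

4.20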